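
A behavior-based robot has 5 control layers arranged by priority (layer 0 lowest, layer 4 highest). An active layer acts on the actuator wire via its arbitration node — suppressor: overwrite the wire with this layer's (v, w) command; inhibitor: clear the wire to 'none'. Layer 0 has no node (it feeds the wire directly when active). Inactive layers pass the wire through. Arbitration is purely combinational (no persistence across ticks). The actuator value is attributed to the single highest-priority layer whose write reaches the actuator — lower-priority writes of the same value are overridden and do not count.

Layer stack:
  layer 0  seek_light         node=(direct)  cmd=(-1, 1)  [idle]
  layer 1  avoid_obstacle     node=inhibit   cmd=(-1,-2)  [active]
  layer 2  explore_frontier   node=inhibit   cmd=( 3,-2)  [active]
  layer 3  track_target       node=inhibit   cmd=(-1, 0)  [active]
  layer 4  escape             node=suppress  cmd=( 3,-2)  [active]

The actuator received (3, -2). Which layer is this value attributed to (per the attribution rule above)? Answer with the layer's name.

L0 seek_light: idle → wire = none
L1 avoid_obstacle: active, inhibitor → wire = none
L2 explore_frontier: active, inhibitor → wire = none
L3 track_target: active, inhibitor → wire = none
L4 escape: active, suppressor → wire = (3, -2)
actuator = (3, -2)
last writer: layer 4 = escape

escape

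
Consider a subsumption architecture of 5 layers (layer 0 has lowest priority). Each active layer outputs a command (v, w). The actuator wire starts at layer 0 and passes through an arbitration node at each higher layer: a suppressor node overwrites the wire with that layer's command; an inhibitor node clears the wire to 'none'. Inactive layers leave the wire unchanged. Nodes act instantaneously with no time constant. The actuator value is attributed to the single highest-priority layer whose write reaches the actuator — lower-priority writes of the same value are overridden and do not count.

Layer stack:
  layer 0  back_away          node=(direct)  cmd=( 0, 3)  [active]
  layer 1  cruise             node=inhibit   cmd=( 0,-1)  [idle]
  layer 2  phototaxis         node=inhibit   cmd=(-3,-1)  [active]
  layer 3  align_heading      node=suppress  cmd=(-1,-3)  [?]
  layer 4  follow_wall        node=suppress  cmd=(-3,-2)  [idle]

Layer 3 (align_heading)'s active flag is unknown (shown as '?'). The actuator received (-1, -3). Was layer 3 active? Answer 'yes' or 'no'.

yes

If layer 3 is active=yes:
  actuator would be (-1, -3)
If layer 3 is active=no:
  actuator would be none
Observed (-1, -3), so layer 3 was active.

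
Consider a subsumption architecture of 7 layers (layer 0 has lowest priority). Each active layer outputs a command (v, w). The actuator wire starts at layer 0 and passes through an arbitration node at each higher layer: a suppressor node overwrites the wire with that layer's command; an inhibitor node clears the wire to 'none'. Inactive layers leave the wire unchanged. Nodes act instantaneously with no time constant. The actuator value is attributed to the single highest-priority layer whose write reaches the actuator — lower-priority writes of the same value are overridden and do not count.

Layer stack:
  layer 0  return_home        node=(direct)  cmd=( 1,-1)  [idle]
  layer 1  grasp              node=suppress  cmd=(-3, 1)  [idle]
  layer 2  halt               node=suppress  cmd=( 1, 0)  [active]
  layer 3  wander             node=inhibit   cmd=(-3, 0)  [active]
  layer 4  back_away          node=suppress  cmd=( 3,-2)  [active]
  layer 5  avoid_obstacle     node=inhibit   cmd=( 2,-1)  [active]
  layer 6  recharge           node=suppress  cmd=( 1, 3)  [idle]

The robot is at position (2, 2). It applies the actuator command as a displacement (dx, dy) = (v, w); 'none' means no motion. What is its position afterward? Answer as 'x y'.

layer 0 (return_home) idle — none
layer 1 (grasp) idle — unchanged: none
layer 2 (halt) active — suppresses: (1, 0)
layer 3 (wander) active — inhibits: none
layer 4 (back_away) active — suppresses: (3, -2)
layer 5 (avoid_obstacle) active — inhibits: none
layer 6 (recharge) idle — unchanged: none
→ actuator none
position: (2, 2) + none = (2, 2)

2 2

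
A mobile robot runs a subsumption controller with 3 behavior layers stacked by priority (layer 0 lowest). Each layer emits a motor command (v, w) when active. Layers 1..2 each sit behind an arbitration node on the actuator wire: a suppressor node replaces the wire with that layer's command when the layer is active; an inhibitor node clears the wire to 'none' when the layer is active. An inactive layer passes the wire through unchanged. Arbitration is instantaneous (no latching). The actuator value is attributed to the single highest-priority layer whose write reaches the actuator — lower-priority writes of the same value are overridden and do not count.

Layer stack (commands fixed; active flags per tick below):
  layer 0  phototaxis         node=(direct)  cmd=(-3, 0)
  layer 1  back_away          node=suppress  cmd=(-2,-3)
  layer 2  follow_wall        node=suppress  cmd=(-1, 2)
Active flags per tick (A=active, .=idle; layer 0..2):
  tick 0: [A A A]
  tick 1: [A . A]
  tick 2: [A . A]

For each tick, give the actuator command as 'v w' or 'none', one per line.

-1 2
-1 2
-1 2

tick 0:
  [0] phototaxis on; wire := (-3, 0)
  [1] back_away on (suppress); wire := (-2, -3)
  [2] follow_wall on (suppress); wire := (-1, 2)
  output (-1, 2)
tick 1:
  [0] phototaxis on; wire := (-3, 0)
  [1] back_away off; pass (-3, 0)
  [2] follow_wall on (suppress); wire := (-1, 2)
  output (-1, 2)
tick 2:
  [0] phototaxis on; wire := (-3, 0)
  [1] back_away off; pass (-3, 0)
  [2] follow_wall on (suppress); wire := (-1, 2)
  output (-1, 2)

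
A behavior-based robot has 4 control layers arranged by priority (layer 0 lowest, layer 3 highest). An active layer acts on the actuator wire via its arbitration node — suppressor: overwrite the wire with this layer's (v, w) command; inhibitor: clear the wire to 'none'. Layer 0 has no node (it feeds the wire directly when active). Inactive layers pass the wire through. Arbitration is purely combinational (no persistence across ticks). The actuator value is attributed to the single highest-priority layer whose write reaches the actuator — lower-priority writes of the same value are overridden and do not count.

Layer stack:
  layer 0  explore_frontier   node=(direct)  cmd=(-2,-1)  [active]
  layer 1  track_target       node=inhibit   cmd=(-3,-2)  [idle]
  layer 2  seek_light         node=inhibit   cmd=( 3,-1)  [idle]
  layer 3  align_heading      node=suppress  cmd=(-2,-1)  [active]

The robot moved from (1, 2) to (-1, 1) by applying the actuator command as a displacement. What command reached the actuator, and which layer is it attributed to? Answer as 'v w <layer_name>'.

-2 -1 align_heading

displacement = (-1, 1) − (1, 2) = (-2, -1)
layer 0 (explore_frontier) active — direct: (-2, -1)
layer 1 (track_target) idle — unchanged: (-2, -1)
layer 2 (seek_light) idle — unchanged: (-2, -1)
layer 3 (align_heading) active — suppresses: (-2, -1)
→ actuator (-2, -1) — from layer 3 (align_heading)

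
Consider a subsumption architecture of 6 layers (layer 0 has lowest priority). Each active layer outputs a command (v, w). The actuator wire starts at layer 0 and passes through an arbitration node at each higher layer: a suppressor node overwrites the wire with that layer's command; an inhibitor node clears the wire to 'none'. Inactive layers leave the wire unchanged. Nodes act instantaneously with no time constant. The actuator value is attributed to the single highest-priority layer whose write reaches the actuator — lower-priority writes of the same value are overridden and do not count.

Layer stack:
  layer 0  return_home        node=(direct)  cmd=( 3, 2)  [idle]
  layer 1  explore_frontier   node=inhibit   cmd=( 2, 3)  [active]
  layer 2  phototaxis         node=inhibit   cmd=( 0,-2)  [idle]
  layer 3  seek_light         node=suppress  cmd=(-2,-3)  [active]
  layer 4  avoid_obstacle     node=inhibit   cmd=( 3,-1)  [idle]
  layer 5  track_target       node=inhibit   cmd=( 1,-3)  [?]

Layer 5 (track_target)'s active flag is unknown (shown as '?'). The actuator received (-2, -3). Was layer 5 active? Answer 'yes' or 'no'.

If layer 5 is active=yes:
  actuator would be none
If layer 5 is active=no:
  actuator would be (-2, -3)
Observed (-2, -3), so layer 5 was idle.

no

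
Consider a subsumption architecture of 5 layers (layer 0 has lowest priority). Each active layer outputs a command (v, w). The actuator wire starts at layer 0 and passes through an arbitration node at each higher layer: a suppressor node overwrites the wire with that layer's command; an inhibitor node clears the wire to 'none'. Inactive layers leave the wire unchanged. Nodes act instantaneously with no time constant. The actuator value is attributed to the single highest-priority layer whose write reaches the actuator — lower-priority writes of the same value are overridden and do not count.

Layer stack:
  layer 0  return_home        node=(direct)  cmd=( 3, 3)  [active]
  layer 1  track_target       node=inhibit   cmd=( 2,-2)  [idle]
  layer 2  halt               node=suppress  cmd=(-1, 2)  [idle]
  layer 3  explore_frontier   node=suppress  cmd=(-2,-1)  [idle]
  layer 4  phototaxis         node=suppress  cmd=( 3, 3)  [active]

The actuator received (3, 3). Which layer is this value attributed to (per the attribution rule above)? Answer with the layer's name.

[0] return_home on; wire := (3, 3)
[1] track_target off; pass (3, 3)
[2] halt off; pass (3, 3)
[3] explore_frontier off; pass (3, 3)
[4] phototaxis on (suppress); wire := (3, 3)
output (3, 3)
last writer: layer 4 = phototaxis

phototaxis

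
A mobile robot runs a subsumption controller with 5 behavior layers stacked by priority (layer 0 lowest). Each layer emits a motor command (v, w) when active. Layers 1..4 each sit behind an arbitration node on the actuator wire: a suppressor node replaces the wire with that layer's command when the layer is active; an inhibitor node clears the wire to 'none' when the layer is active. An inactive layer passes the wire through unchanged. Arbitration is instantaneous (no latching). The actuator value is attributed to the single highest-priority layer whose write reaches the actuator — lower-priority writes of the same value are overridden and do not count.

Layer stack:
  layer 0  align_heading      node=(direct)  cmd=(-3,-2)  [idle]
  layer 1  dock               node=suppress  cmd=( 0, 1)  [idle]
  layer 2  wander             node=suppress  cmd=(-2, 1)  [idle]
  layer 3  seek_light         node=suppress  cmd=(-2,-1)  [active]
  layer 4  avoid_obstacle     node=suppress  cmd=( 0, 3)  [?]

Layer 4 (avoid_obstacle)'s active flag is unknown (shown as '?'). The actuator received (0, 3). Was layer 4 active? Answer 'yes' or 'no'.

If layer 4 is active=yes:
  actuator would be (0, 3)
If layer 4 is active=no:
  actuator would be (-2, -1)
Observed (0, 3), so layer 4 was active.

yes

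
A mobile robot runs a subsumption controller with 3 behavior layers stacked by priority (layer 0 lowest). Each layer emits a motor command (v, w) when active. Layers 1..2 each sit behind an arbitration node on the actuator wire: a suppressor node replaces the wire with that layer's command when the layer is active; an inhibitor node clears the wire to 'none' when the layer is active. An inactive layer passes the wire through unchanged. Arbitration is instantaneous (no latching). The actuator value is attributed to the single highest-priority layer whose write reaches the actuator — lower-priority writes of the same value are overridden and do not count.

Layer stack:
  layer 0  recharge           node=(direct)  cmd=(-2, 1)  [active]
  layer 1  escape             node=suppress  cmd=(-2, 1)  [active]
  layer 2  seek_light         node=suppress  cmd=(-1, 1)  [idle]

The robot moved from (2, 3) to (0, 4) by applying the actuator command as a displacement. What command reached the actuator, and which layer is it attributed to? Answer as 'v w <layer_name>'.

-2 1 escape

displacement = (0, 4) − (2, 3) = (-2, 1)
[0] recharge on; wire := (-2, 1)
[1] escape on (suppress); wire := (-2, 1)
[2] seek_light off; pass (-2, 1)
output (-2, 1) — from layer 1 (escape)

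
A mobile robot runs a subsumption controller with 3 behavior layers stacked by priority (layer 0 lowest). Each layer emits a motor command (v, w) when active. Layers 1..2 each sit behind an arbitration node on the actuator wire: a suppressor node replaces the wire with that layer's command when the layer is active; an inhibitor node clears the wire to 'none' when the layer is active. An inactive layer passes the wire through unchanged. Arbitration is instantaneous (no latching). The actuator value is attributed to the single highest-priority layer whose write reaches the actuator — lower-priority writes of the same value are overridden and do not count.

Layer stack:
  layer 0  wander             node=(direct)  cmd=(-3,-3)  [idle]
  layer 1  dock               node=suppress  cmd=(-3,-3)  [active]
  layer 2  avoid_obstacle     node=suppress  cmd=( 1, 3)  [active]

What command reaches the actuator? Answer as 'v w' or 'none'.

L0 wander: idle → wire = none
L1 dock: active, suppressor → wire = (-3, -3)
L2 avoid_obstacle: active, suppressor → wire = (1, 3)
actuator = (1, 3)

1 3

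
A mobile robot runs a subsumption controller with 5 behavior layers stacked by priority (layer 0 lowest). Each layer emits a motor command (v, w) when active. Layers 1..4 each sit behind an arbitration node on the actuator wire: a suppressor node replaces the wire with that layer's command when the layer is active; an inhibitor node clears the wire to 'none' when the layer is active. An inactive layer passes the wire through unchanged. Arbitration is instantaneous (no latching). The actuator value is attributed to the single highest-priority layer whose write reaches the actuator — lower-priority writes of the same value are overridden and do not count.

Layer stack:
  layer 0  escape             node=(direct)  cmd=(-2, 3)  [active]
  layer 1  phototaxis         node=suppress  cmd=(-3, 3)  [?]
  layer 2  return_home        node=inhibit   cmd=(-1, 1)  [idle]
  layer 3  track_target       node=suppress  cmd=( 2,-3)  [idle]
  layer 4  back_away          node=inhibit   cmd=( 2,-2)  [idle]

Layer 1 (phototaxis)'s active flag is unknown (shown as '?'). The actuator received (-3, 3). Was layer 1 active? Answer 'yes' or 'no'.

If layer 1 is active=yes:
  actuator would be (-3, 3)
If layer 1 is active=no:
  actuator would be (-2, 3)
Observed (-3, 3), so layer 1 was active.

yes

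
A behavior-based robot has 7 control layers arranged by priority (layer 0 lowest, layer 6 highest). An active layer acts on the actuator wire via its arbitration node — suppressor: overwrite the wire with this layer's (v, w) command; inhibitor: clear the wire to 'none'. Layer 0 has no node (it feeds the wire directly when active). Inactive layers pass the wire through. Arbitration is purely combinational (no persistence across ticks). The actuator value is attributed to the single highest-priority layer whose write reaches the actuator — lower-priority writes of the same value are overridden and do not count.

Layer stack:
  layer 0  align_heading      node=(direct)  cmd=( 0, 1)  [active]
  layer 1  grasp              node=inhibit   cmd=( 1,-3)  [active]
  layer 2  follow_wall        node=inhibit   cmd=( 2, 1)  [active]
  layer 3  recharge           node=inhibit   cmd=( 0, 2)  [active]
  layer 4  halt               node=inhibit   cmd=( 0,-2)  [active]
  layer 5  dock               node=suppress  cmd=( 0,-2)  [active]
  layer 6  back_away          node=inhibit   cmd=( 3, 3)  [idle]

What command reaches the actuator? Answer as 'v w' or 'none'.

L0 align_heading: active, feeds wire = (0, 1)
L1 grasp: active, inhibitor → wire = none
L2 follow_wall: active, inhibitor → wire = none
L3 recharge: active, inhibitor → wire = none
L4 halt: active, inhibitor → wire = none
L5 dock: active, suppressor → wire = (0, -2)
L6 back_away: idle → wire stays (0, -2)
actuator = (0, -2)

0 -2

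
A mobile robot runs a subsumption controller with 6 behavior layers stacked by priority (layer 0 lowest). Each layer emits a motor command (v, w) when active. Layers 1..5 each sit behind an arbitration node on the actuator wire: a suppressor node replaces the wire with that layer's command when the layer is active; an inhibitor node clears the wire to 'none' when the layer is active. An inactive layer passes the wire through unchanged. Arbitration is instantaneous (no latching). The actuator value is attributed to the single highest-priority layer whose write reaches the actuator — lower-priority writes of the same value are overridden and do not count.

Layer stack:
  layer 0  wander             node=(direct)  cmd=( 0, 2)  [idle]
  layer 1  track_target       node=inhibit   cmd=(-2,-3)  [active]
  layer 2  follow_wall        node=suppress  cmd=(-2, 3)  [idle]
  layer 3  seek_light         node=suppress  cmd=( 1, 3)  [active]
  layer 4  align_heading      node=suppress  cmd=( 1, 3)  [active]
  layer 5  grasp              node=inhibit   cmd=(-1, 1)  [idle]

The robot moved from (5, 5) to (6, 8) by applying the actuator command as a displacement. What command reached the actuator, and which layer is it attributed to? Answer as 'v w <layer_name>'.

1 3 align_heading

displacement = (6, 8) − (5, 5) = (1, 3)
L0 wander: idle → wire = none
L1 track_target: active, inhibitor → wire = none
L2 follow_wall: idle → wire stays none
L3 seek_light: active, suppressor → wire = (1, 3)
L4 align_heading: active, suppressor → wire = (1, 3)
L5 grasp: idle → wire stays (1, 3)
actuator = (1, 3) — from layer 4 (align_heading)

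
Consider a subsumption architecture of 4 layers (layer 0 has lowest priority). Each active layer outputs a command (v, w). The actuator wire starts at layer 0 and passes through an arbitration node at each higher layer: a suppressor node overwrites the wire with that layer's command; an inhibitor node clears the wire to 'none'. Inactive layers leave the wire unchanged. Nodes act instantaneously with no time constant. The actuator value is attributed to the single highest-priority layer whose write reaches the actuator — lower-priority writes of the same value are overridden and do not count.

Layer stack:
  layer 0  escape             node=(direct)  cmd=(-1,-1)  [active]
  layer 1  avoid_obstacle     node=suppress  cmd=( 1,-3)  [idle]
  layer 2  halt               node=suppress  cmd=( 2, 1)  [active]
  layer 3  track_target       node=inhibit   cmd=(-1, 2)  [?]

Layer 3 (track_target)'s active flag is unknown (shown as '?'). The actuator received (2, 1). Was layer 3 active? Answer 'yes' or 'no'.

If layer 3 is active=yes:
  actuator would be none
If layer 3 is active=no:
  actuator would be (2, 1)
Observed (2, 1), so layer 3 was idle.

no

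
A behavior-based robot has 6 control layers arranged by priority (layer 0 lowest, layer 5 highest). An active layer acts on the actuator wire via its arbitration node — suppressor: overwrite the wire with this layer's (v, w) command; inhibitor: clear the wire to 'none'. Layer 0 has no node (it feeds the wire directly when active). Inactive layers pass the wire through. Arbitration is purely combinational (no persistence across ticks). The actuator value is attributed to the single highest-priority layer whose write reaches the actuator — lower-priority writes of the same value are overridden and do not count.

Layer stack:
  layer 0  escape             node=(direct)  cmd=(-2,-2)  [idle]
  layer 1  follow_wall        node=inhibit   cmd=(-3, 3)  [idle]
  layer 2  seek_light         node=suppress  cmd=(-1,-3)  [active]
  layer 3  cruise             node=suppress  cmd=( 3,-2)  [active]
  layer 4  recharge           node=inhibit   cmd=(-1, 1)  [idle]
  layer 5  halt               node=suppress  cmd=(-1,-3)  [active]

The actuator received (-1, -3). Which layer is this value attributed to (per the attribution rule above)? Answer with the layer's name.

halt

[0] escape off; wire := none
[1] follow_wall off; pass none
[2] seek_light on (suppress); wire := (-1, -3)
[3] cruise on (suppress); wire := (3, -2)
[4] recharge off; pass (3, -2)
[5] halt on (suppress); wire := (-1, -3)
output (-1, -3)
last writer: layer 5 = halt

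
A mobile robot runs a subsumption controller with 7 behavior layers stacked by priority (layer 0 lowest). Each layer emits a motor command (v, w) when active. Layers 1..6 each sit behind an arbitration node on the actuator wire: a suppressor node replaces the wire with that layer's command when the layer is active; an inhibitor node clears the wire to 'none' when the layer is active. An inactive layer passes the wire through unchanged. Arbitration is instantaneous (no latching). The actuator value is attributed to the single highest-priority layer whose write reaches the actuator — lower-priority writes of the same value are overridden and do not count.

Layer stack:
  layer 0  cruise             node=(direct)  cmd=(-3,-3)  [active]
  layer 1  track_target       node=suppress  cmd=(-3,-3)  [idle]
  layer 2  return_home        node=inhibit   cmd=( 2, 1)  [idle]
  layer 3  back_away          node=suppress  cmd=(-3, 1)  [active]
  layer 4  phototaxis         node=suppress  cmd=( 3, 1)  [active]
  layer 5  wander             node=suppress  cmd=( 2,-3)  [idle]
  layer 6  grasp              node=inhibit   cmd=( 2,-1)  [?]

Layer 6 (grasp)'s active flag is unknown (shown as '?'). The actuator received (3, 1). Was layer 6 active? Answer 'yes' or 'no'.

If layer 6 is active=yes:
  actuator would be none
If layer 6 is active=no:
  actuator would be (3, 1)
Observed (3, 1), so layer 6 was idle.

no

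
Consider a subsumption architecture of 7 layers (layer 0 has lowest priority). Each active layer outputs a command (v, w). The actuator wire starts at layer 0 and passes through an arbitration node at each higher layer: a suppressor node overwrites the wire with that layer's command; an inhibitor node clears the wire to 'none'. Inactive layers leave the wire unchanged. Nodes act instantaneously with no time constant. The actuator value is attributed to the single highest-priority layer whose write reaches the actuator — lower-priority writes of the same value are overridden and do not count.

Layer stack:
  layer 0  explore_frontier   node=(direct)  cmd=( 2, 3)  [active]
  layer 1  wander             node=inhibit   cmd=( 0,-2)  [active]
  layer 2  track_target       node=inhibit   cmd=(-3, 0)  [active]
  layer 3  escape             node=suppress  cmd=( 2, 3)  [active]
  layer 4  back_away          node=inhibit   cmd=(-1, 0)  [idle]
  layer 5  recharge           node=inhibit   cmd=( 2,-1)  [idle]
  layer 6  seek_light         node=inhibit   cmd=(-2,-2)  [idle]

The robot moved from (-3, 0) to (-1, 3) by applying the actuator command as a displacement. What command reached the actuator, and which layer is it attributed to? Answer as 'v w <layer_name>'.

displacement = (-1, 3) − (-3, 0) = (2, 3)
[0] explore_frontier on; wire := (2, 3)
[1] wander on (inhibit); wire := none
[2] track_target on (inhibit); wire := none
[3] escape on (suppress); wire := (2, 3)
[4] back_away off; pass (2, 3)
[5] recharge off; pass (2, 3)
[6] seek_light off; pass (2, 3)
output (2, 3) — from layer 3 (escape)

2 3 escape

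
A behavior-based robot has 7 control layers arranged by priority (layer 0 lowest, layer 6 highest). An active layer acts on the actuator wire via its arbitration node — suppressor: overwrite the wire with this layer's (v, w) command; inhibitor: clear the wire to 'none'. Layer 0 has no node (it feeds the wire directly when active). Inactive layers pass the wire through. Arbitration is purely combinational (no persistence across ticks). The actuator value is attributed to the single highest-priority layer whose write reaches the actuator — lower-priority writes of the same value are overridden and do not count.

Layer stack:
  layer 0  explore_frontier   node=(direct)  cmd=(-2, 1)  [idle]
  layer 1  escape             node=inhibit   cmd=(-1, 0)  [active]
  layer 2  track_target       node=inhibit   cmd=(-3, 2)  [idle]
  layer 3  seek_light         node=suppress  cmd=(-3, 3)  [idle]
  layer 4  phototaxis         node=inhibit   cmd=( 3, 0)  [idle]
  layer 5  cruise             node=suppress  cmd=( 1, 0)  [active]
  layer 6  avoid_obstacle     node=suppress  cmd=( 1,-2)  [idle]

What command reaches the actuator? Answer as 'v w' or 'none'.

1 0

layer 0 (explore_frontier) idle — none
layer 1 (escape) active — inhibits: none
layer 2 (track_target) idle — unchanged: none
layer 3 (seek_light) idle — unchanged: none
layer 4 (phototaxis) idle — unchanged: none
layer 5 (cruise) active — suppresses: (1, 0)
layer 6 (avoid_obstacle) idle — unchanged: (1, 0)
→ actuator (1, 0)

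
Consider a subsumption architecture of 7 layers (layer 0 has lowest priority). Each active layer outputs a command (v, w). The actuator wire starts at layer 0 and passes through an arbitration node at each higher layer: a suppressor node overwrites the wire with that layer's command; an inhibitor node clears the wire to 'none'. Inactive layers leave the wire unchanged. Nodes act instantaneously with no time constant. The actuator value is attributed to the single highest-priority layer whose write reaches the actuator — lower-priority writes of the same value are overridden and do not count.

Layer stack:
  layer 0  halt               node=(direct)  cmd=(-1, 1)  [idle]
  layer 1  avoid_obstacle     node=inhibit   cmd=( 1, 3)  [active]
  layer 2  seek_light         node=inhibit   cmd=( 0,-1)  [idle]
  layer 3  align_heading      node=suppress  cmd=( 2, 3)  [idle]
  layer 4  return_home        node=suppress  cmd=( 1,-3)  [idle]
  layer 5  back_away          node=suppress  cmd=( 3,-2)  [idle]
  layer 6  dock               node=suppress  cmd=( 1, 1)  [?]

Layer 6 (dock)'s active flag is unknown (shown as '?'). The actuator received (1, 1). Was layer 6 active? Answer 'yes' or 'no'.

yes

If layer 6 is active=yes:
  actuator would be (1, 1)
If layer 6 is active=no:
  actuator would be none
Observed (1, 1), so layer 6 was active.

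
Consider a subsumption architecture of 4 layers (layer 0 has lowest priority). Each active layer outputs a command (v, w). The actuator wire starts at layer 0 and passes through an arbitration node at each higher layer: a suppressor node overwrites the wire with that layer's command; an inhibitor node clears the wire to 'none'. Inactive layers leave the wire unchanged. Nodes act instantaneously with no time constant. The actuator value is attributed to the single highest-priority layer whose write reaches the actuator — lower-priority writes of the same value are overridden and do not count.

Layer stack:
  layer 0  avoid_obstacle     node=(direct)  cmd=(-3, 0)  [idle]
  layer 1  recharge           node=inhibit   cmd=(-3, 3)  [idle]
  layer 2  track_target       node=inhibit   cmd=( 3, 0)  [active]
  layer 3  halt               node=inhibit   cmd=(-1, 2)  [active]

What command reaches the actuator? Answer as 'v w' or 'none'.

layer 0 (avoid_obstacle) idle — none
layer 1 (recharge) idle — unchanged: none
layer 2 (track_target) active — inhibits: none
layer 3 (halt) active — inhibits: none
→ actuator none

none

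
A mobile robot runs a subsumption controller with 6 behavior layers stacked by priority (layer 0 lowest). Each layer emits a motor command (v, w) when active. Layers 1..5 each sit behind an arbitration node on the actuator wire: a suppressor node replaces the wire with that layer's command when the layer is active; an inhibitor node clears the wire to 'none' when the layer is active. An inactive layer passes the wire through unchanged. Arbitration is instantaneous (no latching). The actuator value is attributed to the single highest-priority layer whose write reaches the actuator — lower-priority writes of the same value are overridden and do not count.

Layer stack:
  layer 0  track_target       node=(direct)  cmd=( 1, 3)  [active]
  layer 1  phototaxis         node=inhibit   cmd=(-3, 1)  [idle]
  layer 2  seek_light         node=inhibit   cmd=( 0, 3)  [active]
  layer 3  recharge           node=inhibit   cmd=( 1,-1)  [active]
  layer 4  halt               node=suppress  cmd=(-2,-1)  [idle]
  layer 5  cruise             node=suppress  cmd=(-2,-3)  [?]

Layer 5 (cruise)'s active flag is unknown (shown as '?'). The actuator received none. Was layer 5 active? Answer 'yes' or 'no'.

no

If layer 5 is active=yes:
  actuator would be (-2, -3)
If layer 5 is active=no:
  actuator would be none
Observed none, so layer 5 was idle.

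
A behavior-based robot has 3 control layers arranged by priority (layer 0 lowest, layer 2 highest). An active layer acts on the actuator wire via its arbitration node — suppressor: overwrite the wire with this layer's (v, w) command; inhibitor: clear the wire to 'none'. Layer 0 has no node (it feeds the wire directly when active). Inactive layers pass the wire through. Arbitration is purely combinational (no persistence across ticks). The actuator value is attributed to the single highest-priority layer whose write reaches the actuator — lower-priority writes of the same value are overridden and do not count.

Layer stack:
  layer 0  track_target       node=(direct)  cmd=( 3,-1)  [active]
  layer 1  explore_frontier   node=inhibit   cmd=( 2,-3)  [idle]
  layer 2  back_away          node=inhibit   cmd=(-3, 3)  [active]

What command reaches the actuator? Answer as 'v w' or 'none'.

[0] track_target on; wire := (3, -1)
[1] explore_frontier off; pass (3, -1)
[2] back_away on (inhibit); wire := none
output none

none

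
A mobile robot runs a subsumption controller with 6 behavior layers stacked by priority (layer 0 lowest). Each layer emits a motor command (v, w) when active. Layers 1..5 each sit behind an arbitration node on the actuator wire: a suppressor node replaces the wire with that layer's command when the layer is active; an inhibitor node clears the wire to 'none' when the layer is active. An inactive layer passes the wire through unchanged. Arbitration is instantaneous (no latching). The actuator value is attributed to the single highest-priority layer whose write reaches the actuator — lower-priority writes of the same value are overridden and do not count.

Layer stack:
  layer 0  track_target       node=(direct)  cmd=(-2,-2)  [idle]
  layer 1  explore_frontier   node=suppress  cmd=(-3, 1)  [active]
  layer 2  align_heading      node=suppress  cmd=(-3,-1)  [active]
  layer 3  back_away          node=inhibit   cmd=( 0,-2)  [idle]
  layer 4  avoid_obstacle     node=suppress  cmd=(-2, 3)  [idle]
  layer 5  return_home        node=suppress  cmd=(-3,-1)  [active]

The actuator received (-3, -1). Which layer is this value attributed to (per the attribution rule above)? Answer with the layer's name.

return_home

layer 0 (track_target) idle — none
layer 1 (explore_frontier) active — suppresses: (-3, 1)
layer 2 (align_heading) active — suppresses: (-3, -1)
layer 3 (back_away) idle — unchanged: (-3, -1)
layer 4 (avoid_obstacle) idle — unchanged: (-3, -1)
layer 5 (return_home) active — suppresses: (-3, -1)
→ actuator (-3, -1)
last writer: layer 5 = return_home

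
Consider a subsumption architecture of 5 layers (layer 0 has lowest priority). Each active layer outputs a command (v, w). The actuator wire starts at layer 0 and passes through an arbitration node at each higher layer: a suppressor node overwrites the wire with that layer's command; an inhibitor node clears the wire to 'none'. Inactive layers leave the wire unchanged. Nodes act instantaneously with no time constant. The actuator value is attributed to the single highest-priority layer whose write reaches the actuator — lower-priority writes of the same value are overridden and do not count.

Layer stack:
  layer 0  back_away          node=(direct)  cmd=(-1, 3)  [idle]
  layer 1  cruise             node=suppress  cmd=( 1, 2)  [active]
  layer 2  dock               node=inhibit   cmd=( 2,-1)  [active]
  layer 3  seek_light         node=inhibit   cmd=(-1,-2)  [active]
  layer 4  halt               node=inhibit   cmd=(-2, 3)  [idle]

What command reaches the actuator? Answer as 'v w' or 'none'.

none

L0 back_away: idle → wire = none
L1 cruise: active, suppressor → wire = (1, 2)
L2 dock: active, inhibitor → wire = none
L3 seek_light: active, inhibitor → wire = none
L4 halt: idle → wire stays none
actuator = none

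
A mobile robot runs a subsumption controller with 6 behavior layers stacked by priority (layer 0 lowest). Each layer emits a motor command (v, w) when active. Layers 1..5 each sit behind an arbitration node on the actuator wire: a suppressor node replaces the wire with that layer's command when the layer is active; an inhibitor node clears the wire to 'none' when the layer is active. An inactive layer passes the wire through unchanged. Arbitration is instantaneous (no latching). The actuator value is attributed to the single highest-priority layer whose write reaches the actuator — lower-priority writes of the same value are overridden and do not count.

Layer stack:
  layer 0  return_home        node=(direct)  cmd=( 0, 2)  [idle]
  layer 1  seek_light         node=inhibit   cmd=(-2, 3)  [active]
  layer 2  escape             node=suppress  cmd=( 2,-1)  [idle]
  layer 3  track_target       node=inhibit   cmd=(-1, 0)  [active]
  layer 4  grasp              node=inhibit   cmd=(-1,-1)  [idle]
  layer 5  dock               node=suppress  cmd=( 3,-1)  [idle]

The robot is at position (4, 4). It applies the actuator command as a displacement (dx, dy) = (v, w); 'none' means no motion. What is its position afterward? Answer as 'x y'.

4 4

L0 return_home: idle → wire = none
L1 seek_light: active, inhibitor → wire = none
L2 escape: idle → wire stays none
L3 track_target: active, inhibitor → wire = none
L4 grasp: idle → wire stays none
L5 dock: idle → wire stays none
actuator = none
position: (4, 4) + none = (4, 4)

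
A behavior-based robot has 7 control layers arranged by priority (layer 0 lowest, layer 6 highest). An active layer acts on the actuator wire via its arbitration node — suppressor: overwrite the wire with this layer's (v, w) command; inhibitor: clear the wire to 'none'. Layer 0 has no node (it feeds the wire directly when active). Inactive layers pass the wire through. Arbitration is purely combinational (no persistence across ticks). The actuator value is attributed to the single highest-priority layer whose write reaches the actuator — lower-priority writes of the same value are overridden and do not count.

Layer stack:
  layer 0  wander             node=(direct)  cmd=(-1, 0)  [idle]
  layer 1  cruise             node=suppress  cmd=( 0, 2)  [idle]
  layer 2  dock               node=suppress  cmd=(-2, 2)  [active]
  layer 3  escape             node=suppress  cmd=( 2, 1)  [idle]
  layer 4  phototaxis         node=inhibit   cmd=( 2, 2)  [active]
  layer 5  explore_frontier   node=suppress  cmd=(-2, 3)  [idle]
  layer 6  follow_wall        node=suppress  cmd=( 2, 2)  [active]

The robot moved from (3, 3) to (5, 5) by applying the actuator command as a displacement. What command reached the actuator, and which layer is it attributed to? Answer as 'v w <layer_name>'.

displacement = (5, 5) − (3, 3) = (2, 2)
[0] wander off; wire := none
[1] cruise off; pass none
[2] dock on (suppress); wire := (-2, 2)
[3] escape off; pass (-2, 2)
[4] phototaxis on (inhibit); wire := none
[5] explore_frontier off; pass none
[6] follow_wall on (suppress); wire := (2, 2)
output (2, 2) — from layer 6 (follow_wall)

2 2 follow_wall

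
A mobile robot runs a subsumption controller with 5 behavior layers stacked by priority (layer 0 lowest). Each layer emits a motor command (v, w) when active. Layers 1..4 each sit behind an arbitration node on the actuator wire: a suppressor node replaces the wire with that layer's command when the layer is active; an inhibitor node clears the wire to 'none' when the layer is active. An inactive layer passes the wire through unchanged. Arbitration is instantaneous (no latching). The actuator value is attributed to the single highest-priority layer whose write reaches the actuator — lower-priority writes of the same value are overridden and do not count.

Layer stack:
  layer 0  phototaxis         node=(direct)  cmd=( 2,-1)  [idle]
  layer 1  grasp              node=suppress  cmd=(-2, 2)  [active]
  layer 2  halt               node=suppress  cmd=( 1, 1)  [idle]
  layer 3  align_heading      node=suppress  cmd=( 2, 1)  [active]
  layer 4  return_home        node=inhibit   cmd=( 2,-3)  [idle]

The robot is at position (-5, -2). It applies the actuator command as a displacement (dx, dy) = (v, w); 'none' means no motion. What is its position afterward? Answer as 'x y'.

-3 -1

layer 0 (phototaxis) idle — none
layer 1 (grasp) active — suppresses: (-2, 2)
layer 2 (halt) idle — unchanged: (-2, 2)
layer 3 (align_heading) active — suppresses: (2, 1)
layer 4 (return_home) idle — unchanged: (2, 1)
→ actuator (2, 1)
position: (-5, -2) + (2, 1) = (-3, -1)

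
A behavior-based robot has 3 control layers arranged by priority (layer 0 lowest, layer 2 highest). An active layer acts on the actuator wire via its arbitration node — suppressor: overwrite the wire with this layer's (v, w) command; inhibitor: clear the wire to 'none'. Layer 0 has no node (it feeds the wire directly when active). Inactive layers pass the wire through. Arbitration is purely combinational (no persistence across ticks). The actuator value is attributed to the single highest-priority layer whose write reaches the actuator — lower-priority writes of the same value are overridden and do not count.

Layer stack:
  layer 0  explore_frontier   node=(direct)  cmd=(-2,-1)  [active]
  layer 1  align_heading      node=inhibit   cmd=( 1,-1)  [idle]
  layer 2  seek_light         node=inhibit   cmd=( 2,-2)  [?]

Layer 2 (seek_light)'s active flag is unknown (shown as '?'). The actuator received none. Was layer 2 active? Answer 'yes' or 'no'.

If layer 2 is active=yes:
  actuator would be none
If layer 2 is active=no:
  actuator would be (-2, -1)
Observed none, so layer 2 was active.

yes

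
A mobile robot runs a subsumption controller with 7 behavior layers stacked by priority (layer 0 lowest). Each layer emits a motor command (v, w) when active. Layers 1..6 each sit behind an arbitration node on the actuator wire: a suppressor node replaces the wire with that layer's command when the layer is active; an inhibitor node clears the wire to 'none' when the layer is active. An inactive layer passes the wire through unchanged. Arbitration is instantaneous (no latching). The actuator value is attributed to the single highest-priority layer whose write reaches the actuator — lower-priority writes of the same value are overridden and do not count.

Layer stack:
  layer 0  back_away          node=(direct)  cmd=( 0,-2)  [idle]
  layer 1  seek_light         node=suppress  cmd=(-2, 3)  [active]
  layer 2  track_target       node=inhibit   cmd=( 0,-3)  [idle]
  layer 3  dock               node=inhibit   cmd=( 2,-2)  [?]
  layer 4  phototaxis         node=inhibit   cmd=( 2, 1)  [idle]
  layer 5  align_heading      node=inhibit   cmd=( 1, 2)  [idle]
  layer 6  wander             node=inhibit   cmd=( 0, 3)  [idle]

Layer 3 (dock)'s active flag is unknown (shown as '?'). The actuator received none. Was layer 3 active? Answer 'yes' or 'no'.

yes

If layer 3 is active=yes:
  actuator would be none
If layer 3 is active=no:
  actuator would be (-2, 3)
Observed none, so layer 3 was active.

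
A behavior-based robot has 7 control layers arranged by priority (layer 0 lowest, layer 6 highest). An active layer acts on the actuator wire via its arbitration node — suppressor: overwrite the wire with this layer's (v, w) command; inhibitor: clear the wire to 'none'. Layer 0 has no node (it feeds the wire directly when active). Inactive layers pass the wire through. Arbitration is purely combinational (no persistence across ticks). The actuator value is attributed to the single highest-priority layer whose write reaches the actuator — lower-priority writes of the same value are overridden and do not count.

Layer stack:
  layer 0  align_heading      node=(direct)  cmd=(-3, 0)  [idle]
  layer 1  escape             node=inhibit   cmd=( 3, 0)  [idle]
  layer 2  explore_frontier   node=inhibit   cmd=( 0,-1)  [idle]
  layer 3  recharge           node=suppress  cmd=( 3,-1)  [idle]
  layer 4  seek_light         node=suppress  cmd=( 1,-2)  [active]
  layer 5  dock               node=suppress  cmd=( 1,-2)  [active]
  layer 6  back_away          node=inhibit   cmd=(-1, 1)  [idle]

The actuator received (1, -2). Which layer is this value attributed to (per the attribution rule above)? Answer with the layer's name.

L0 align_heading: idle → wire = none
L1 escape: idle → wire stays none
L2 explore_frontier: idle → wire stays none
L3 recharge: idle → wire stays none
L4 seek_light: active, suppressor → wire = (1, -2)
L5 dock: active, suppressor → wire = (1, -2)
L6 back_away: idle → wire stays (1, -2)
actuator = (1, -2)
last writer: layer 5 = dock

dock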